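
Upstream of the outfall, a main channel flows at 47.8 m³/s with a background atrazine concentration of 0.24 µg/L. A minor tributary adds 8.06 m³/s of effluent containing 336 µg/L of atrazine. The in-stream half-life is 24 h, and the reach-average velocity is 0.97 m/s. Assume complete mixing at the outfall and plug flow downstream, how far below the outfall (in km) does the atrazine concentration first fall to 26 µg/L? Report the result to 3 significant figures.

75.8 km

Mixed concentration C = ΣQC/ΣQ = (47.80·0.2400 + 8.060·336.0) / 55.86 = 2720/55.86 = 48.69 µg/L.
Half-life 24 h → k = ln 2 / 24 = 0.02888 h⁻¹ = 0.6931 d⁻¹.
Set 48.69·exp(−k·t) = 26 → t = ln(48.69/26)/k = 78190 s = 21.72 h.
Distance = v·t = 0.97·78190 = 75850 m = 75.85 km.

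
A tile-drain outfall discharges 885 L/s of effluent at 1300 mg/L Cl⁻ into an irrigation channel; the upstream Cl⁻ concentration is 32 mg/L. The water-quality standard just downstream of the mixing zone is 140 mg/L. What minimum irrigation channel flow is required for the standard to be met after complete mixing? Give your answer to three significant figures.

Set C_mix = 140: (Q·32.00 + 885.0·1300) / (Q + 885.0) = 140
→ Q = 885.0·(1300 − 140)/(140 − 32.00) = 9506 L/s.

9510 L/s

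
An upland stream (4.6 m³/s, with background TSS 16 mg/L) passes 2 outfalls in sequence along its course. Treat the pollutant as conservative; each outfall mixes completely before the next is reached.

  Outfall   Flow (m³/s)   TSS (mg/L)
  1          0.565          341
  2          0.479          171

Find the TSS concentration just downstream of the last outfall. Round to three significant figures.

Outfall 1: combined Q = 5.165 m³/s; C = (4.600·16.00 + 0.5650·341.0)/5.165 = 51.55 mg/L.
Outfall 2: combined Q = 5.644 m³/s; C = (5.165·51.55 + 0.4790·171.0)/5.644 = 61.69 mg/L.

61.7 mg/L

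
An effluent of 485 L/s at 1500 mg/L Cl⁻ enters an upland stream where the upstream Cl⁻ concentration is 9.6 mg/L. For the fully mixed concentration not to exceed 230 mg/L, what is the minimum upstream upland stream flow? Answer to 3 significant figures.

2790 L/s

Set C_mix = 230: (Q·9.600 + 485.0·1500) / (Q + 485.0) = 230
→ Q = 485.0·(1500 − 230)/(230 − 9.600) = 2795 L/s.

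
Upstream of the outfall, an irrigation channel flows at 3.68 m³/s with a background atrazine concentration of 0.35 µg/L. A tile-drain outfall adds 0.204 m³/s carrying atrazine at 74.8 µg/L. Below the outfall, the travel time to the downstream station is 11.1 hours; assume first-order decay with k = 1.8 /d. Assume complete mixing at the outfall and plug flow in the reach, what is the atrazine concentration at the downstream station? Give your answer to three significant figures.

Flow-weighted average: C = (3.680·0.3500 + 0.2040·74.80) / 3.884 = 16.55/3.884 = 4.260 µg/L.
First-order decay: C = 4.260·exp(−k·t) = 4.260·0.4350 = 1.853 µg/L.

1.85 µg/L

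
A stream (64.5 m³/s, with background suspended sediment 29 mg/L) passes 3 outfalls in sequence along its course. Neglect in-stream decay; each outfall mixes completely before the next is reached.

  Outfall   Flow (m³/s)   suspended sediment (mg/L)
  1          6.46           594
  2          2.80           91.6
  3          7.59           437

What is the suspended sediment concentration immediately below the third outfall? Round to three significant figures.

114 mg/L

Below outfall 1: Q → 70.96 m³/s, C = (64.50·29.00 + 6.460·594.0)/70.96 = 80.44 mg/L.
Below outfall 2: Q → 73.76 m³/s, C = (70.96·80.44 + 2.800·91.60)/73.76 = 80.86 mg/L.
Below outfall 3: Q → 81.35 m³/s, C = (73.76·80.86 + 7.590·437.0)/81.35 = 114.1 mg/L.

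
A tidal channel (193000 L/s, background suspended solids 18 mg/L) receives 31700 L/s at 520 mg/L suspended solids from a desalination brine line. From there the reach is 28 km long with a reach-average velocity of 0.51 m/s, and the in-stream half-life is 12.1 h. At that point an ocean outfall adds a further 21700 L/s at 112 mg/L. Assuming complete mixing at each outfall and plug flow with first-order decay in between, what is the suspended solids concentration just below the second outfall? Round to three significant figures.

43.7 mg/L

Flow-weighted average: C = (193000·18.00 + 31700·520.0) / 224700 = 19960000/224700 = 88.82 mg/L; combined flow 224700 L/s.
Travel time t = 28·1000 / 0.51 = 54900 s = 15.25 h.
Half-life 12.1 h → k = ln 2 / 12.1 = 0.05728 h⁻¹ = 1.375 d⁻¹.
After decay, C = 88.82 × e^(−kt) = 88.82 × 0.4174 = 37.08 mg/L.
Second outfall: C = (224700·37.08 + 21700·112.0)/246400 = 43.68 mg/L.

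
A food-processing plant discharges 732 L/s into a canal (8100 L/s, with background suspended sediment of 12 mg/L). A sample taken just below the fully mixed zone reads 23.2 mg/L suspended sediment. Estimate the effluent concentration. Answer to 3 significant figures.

147 mg/L

Mass balance: 8100·12.00 + 732.0·Cₑ = 8832·23.20
→ Cₑ = (8832·23.20 − 8100·12.00) / 732.0 = 147.1 mg/L.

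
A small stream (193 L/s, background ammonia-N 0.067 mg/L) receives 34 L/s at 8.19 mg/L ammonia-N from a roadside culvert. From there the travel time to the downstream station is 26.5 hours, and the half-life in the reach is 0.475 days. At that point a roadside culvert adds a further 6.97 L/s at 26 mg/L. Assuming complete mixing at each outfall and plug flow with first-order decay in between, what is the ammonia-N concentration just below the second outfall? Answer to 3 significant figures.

1.02 mg/L

Conservation of mass: C = (193.0·0.06700 + 34.00·8.190) / 227.0 = 291.4/227.0 = 1.284 mg/L; combined flow 227.0 L/s.
Half-life 0.475 d → k = ln 2 / 0.475 = 1.459 d⁻¹.
Decay over the reach: 1.284·exp(−kt) = 1.284·0.1996 = 0.2563 mg/L.
At the second outfall, C = (227.0·0.2563 + 6.970·26.00) / (227.0 + 6.970) = 1.023 mg/L.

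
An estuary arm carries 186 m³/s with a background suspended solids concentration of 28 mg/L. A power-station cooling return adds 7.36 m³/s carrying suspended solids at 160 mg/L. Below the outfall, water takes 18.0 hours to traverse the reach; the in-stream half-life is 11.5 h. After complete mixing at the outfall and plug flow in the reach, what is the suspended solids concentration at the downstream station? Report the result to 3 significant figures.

11.2 mg/L

Mixed concentration C = ΣQC/ΣQ = (186.0·28.00 + 7.360·160.0) / 193.4 = 6386/193.4 = 33.02 mg/L.
Half-life 11.5 h → k = ln 2 / 11.5 = 0.06027 h⁻¹ = 1.447 d⁻¹.
After decay, C = 33.02 × e^(−kt) = 33.02 × 0.3379 = 11.16 mg/L.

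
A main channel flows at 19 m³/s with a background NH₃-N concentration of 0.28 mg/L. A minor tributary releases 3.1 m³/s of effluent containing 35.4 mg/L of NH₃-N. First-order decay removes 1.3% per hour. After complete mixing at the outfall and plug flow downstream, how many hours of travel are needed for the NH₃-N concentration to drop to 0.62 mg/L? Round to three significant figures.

163 h

Mixed concentration C = ΣQC/ΣQ = (19.00·0.2800 + 3.100·35.40) / 22.10 = 115.1/22.10 = 5.206 mg/L.
1.3%/h lost → k = −ln(1 − 0.013) = 0.01309 h⁻¹.
5.206·exp(−k·t) = 0.62 → t = ln(5.206/0.62)/k = 585400 s = 162.6 h.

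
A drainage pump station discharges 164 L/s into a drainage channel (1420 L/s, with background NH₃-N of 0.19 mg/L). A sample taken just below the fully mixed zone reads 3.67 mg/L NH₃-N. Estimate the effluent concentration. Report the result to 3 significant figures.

33.8 mg/L

Mass balance: 1420·0.1900 + 164.0·Cₑ = 1584·3.670
→ Cₑ = (1584·3.670 − 1420·0.1900) / 164.0 = 33.80 mg/L.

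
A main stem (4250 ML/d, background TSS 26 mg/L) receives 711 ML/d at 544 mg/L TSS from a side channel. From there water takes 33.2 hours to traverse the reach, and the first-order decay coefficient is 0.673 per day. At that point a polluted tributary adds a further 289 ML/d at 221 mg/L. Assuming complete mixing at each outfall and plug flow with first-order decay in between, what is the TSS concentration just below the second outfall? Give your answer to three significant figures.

Mass balance: C = (4250·26.00 + 711.0·544.0) / 4961 = 497300/4961 = 100.2 mg/L; combined flow 4961 ML/d.
Decay over the reach: 100.2·exp(−kt) = 100.2·0.3942 = 39.51 mg/L.
At the second outfall, C = (4961·39.51 + 289.0·221.0) / (4961 + 289.0) = 49.50 mg/L.

49.5 mg/L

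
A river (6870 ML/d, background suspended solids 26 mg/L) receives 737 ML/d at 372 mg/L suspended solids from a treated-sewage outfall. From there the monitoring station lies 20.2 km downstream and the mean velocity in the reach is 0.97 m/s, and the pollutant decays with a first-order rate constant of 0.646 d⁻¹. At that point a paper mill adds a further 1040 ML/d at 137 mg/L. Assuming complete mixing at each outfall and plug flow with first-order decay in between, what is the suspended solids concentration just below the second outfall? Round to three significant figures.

Flow-weighted average: C = (6870·26.00 + 737.0·372.0) / 7607 = 452800/7607 = 59.52 mg/L; combined flow 7607 ML/d.
Travel time t = 20.2·1000 / 0.97 = 20820 s = 5.785 h.
Applying C = C₀e^(−kt): 59.52 × 0.8558 = 50.94 mg/L.
Second outfall: C = (7607·50.94 + 1040·137.0)/8647 = 61.29 mg/L.

61.3 mg/L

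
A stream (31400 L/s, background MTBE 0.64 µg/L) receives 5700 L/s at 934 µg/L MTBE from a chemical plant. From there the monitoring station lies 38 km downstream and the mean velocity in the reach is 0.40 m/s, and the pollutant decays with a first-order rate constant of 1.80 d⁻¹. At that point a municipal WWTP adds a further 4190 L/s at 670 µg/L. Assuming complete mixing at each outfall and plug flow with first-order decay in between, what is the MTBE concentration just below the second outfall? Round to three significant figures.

Conservation of mass: C = (31400·0.6400 + 5700·934.0) / 37100 = 5344000/37100 = 144.0 µg/L; combined flow 37100 L/s.
Travel time t = 38·1000 / 0.40 = 95000 s = 26.39 h.
Applying C = C₀e^(−kt): 144.0 × 0.1382 = 19.90 µg/L.
Second outfall: C = (37100·19.90 + 4190·670.0)/41290 = 85.87 µg/L.

85.9 µg/L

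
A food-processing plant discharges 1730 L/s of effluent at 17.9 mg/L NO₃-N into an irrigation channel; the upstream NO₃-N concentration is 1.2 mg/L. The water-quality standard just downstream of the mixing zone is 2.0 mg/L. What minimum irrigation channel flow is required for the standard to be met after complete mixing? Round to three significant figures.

34400 L/s

Set C_mix = 2.0: (Q·1.200 + 1730·17.90) / (Q + 1730) = 2.0
→ Q = 1730·(17.90 − 2.0)/(2.0 − 1.200) = 34380 L/s.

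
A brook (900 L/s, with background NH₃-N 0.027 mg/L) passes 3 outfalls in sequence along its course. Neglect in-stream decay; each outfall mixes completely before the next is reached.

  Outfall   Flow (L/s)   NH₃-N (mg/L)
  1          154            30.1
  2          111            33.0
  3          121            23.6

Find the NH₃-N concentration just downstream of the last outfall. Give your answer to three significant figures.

8.69 mg/L

After outfall 1: Q = 900.0 + 154.0 = 1054 L/s; C = (900.0·0.02700 + 154.0·30.10)/1054 = 4.421 mg/L.
After outfall 2: Q = 1054 + 111.0 = 1165 L/s; C = (1054·4.421 + 111.0·33.00)/1165 = 7.144 mg/L.
After outfall 3: Q = 1165 + 121.0 = 1286 L/s; C = (1165·7.144 + 121.0·23.60)/1286 = 8.692 mg/L.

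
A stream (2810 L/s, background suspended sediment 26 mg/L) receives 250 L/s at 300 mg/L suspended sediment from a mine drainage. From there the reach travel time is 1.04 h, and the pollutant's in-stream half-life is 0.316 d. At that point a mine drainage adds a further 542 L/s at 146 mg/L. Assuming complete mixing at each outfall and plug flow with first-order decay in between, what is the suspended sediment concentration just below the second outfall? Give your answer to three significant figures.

Mixed concentration C = ΣQC/ΣQ = (2810·26.00 + 250.0·300.0) / 3060 = 148100/3060 = 48.39 mg/L; combined flow 3060 L/s.
Half-life 0.316 d → k = ln 2 / 0.316 = 2.194 d⁻¹.
First-order decay: C = 48.39·exp(−k·t) = 48.39·0.9093 = 44.00 mg/L.
Second outfall: C = (3060·44.00 + 542.0·146.0)/3602 = 59.35 mg/L.

59.3 mg/L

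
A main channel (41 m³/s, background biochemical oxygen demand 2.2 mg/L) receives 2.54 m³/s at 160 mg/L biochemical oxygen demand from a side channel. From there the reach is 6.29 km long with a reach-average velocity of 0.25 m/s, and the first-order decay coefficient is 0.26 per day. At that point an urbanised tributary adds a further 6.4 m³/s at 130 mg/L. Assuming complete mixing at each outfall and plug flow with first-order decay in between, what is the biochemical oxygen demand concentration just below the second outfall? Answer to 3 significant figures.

25.9 mg/L

Mass balance: C = (41.00·2.200 + 2.540·160.0) / 43.54 = 496.6/43.54 = 11.41 mg/L; combined flow 43.54 m³/s.
Travel time t = 6.29·1000 / 0.25 = 25160 s = 6.989 h.
First-order decay: C = 11.41·exp(−k·t) = 11.41·0.9271 = 10.57 mg/L.
Second outfall: C = (43.54·10.57 + 6.400·130.0)/49.94 = 25.88 mg/L.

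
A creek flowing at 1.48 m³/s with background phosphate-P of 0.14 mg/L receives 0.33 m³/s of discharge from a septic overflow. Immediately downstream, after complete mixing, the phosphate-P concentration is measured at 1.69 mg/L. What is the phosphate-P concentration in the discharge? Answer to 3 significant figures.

8.64 mg/L

Mass balance: 1.480·0.1400 + 0.3300·Cₑ = 1.810·1.690
→ Cₑ = (1.810·1.690 − 1.480·0.1400) / 0.3300 = 8.642 mg/L.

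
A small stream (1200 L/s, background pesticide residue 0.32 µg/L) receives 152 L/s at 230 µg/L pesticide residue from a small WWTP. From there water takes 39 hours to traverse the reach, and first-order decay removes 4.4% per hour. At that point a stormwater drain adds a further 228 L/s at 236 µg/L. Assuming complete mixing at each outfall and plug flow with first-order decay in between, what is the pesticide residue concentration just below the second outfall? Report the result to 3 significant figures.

37.9 µg/L

Mixed concentration C = ΣQC/ΣQ = (1200·0.3200 + 152.0·230.0) / 1352 = 35340/1352 = 26.14 µg/L; combined flow 1352 L/s.
4.4%/h lost → k = −ln(1 − 0.044) = 0.04500 h⁻¹.
Decay over the reach: 26.14·exp(−kt) = 26.14·0.1729 = 4.521 µg/L.
Second outfall: C = (1352·4.521 + 228.0·236.0)/1580 = 37.92 µg/L.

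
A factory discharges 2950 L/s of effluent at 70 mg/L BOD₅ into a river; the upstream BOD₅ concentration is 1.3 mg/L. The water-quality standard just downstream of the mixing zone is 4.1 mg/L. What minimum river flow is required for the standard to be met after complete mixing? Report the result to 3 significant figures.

69400 L/s

Set C_mix = 4.1: (Q·1.300 + 2950·70.00) / (Q + 2950) = 4.1
→ Q = 2950·(70.00 − 4.1)/(4.1 − 1.300) = 69430 L/s.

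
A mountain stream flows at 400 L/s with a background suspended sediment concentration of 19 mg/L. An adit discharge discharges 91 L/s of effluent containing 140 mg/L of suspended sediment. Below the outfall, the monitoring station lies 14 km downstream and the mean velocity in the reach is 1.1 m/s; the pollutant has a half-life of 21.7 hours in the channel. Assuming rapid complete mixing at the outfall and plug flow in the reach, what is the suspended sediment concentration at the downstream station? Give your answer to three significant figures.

37.0 mg/L

Flow-weighted average: C = (400.0·19.00 + 91.00·140.0) / 491.0 = 20340/491.0 = 41.43 mg/L.
Travel time t = 14·1000 / 1.1 = 12730 s = 3.535 h.
Half-life 21.7 h → k = ln 2 / 21.7 = 0.03194 h⁻¹ = 0.7666 d⁻¹.
After decay, C = 41.43 × e^(−kt) = 41.43 × 0.8932 = 37.00 mg/L.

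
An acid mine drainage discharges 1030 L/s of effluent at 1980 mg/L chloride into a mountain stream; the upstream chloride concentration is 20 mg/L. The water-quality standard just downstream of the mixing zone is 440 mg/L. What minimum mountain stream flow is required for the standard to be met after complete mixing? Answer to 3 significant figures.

Set C_mix = 440: (Q·20.00 + 1030·1980) / (Q + 1030) = 440
→ Q = 1030·(1980 − 440)/(440 − 20.00) = 3777 L/s.

3780 L/s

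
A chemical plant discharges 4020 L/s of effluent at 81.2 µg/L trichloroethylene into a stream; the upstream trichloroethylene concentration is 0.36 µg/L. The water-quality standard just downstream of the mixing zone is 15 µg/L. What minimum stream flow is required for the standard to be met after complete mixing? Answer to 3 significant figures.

18200 L/s

Set C_mix = 15: (Q·0.3600 + 4020·81.20) / (Q + 4020) = 15
→ Q = 4020·(81.20 − 15)/(15 − 0.3600) = 18180 L/s.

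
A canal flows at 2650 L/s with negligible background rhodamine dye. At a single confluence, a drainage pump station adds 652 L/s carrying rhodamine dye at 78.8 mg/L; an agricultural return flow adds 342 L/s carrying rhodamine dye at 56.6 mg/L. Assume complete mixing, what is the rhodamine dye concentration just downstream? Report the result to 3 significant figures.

19.4 mg/L

Flow-weighted average: C = (2650·0 + 652.0·78.80 + 342.0·56.60) / 3644 = 70730/3644 = 19.41 mg/L.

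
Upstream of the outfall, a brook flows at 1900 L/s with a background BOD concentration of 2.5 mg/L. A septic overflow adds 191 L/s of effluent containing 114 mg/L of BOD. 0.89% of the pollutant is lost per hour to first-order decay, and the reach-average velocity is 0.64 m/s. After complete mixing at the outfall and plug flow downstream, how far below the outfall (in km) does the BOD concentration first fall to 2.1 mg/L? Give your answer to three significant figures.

Mass balance: C = (1900·2.500 + 191.0·114.0) / 2091 = 26520/2091 = 12.68 mg/L.
0.89%/h lost → k = −ln(1 − 0.0089) = 0.008940 h⁻¹.
Set 12.68·exp(−k·t) = 2.1 → t = ln(12.68/2.1)/k = 724200 s = 201.2 h.
Distance = v·t = 0.64·724200 = 463500 m = 463.5 km.

464 km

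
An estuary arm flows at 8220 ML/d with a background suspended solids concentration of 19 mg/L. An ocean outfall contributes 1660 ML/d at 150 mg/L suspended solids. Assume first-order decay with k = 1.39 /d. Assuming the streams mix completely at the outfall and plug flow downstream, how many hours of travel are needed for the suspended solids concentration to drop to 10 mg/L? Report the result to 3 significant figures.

24.4 h

Conservation of mass: C = (8220·19.00 + 1660·150.0) / 9880 = 405200/9880 = 41.01 mg/L.
41.01·exp(−k·t) = 10 → t = ln(41.01/10)/k = 87720 s = 24.37 h.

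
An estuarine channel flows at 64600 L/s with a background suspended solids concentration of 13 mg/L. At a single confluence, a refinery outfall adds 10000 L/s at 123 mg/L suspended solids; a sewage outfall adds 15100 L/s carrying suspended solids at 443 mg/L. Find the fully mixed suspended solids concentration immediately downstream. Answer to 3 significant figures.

97.6 mg/L

Flow-weighted average: C = (64600·13.00 + 10000·123.0 + 15100·443.0) / 89700 = 8759000/89700 = 97.65 mg/L.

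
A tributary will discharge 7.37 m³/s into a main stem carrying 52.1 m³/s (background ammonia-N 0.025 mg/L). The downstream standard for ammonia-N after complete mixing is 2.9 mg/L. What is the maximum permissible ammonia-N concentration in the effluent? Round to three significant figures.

23.2 mg/L

At the limit, (Qr·Cr + Qe·Cₑ)/(Qr + Qe) = 2.9:
Cₑ = (59.47·2.9 − 52.10·0.02500) / 7.370 = 23.22 mg/L.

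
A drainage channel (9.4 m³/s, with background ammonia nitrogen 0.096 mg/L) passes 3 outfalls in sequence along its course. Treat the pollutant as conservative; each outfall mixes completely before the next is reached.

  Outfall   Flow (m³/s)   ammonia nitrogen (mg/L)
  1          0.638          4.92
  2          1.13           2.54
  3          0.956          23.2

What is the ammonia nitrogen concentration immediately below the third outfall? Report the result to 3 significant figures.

Below outfall 1: Q → 10.04 m³/s, C = (9.400·0.09600 + 0.6380·4.920)/10.04 = 0.4026 mg/L.
Below outfall 2: Q → 11.17 m³/s, C = (10.04·0.4026 + 1.130·2.540)/11.17 = 0.6189 mg/L.
Below outfall 3: Q → 12.12 m³/s, C = (11.17·0.6189 + 0.9560·23.20)/12.12 = 2.399 mg/L.

2.40 mg/L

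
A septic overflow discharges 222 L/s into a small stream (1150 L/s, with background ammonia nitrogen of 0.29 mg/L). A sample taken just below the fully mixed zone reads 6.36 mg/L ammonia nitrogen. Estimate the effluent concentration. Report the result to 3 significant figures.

37.8 mg/L

Mass balance: 1150·0.2900 + 222.0·Cₑ = 1372·6.360
→ Cₑ = (1372·6.360 − 1150·0.2900) / 222.0 = 37.80 mg/L.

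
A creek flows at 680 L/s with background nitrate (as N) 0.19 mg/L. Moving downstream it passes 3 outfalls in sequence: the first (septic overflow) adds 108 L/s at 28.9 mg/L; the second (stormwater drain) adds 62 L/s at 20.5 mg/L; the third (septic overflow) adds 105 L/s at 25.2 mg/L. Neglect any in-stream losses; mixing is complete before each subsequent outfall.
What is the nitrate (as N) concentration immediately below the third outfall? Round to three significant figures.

After outfall 1: Q = 680.0 + 108.0 = 788.0 L/s; C = (680.0·0.1900 + 108.0·28.90)/788.0 = 4.125 mg/L.
After outfall 2: Q = 788.0 + 62.00 = 850.0 L/s; C = (788.0·4.125 + 62.00·20.50)/850.0 = 5.319 mg/L.
After outfall 3: Q = 850.0 + 105.0 = 955.0 L/s; C = (850.0·5.319 + 105.0·25.20)/955.0 = 7.505 mg/L.

7.51 mg/L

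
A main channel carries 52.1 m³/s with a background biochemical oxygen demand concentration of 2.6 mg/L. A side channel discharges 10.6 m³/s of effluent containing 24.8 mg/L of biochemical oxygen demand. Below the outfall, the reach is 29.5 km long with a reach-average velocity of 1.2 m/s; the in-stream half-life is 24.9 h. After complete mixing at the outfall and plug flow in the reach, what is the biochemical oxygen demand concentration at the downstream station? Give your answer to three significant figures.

Conservation of mass: C = (52.10·2.600 + 10.60·24.80) / 62.70 = 398.3/62.70 = 6.353 mg/L.
Travel time t = 29.5·1000 / 1.2 = 24580 s = 6.829 h.
Half-life 24.9 h → k = ln 2 / 24.9 = 0.02784 h⁻¹ = 0.6681 d⁻¹.
After decay, C = 6.353 × e^(−kt) = 6.353 × 0.8269 = 5.253 mg/L.

5.25 mg/L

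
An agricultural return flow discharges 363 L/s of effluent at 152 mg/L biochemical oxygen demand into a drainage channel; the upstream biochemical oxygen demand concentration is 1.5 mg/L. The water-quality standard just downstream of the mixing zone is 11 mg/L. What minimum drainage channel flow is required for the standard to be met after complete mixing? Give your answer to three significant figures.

Set C_mix = 11: (Q·1.500 + 363.0·152.0) / (Q + 363.0) = 11
→ Q = 363.0·(152.0 − 11)/(11 − 1.500) = 5388 L/s.

5390 L/s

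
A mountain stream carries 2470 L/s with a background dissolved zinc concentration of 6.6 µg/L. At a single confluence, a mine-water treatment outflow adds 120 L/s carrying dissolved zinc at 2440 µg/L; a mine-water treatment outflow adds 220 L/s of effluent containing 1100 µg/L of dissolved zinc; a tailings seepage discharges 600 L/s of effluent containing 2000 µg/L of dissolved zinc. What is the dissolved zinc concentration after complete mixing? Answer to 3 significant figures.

Mass balance: C = (2470·6.600 + 120.0·2440 + 220.0·1100 + 600.0·2000) / 3410 = 1751000/3410 = 513.5 µg/L.

514 µg/L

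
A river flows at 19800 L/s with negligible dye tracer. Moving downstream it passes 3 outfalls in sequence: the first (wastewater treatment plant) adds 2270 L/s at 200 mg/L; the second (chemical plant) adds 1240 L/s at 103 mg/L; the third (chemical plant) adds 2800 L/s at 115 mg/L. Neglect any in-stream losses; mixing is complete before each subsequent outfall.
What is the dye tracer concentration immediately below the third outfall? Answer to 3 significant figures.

34.6 mg/L

Outfall 1: combined Q = 22070 L/s; C = (19800·0 + 2270·200.0)/22070 = 20.57 mg/L.
Outfall 2: combined Q = 23310 L/s; C = (22070·20.57 + 1240·103.0)/23310 = 24.96 mg/L.
Outfall 3: combined Q = 26110 L/s; C = (23310·24.96 + 2800·115.0)/26110 = 34.61 mg/L.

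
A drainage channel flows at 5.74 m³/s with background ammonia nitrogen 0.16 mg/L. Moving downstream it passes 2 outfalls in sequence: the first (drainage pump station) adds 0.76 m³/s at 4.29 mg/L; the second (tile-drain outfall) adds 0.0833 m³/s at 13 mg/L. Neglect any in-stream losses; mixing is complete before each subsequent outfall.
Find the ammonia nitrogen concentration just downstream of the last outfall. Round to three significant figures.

Below outfall 1: Q → 6.500 m³/s, C = (5.740·0.1600 + 0.7600·4.290)/6.500 = 0.6429 mg/L.
Below outfall 2: Q → 6.583 m³/s, C = (6.500·0.6429 + 0.08330·13.00)/6.583 = 0.7992 mg/L.

0.799 mg/L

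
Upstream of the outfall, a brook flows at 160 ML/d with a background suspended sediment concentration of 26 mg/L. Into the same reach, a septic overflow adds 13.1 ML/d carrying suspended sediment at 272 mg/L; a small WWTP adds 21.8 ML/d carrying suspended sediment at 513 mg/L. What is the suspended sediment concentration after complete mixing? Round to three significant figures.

97.0 mg/L

Mass balance: C = (160.0·26.00 + 13.10·272.0 + 21.80·513.0) / 194.9 = 18910/194.9 = 97.01 mg/L.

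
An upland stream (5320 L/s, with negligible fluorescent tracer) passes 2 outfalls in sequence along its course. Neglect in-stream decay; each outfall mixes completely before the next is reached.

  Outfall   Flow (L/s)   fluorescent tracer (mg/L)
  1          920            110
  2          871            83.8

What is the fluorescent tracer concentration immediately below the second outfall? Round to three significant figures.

24.5 mg/L

After outfall 1: Q = 5320 + 920.0 = 6240 L/s; C = (5320·0 + 920.0·110.0)/6240 = 16.22 mg/L.
After outfall 2: Q = 6240 + 871.0 = 7111 L/s; C = (6240·16.22 + 871.0·83.80)/7111 = 24.50 mg/L.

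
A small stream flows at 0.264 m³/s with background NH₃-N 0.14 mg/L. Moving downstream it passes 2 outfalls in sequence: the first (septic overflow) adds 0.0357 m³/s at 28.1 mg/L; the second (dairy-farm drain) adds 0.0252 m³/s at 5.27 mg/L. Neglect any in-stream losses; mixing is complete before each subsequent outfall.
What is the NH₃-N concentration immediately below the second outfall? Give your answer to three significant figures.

3.61 mg/L

After outfall 1: Q = 0.2640 + 0.03570 = 0.2997 m³/s; C = (0.2640·0.1400 + 0.03570·28.10)/0.2997 = 3.471 mg/L.
After outfall 2: Q = 0.2997 + 0.02520 = 0.3249 m³/s; C = (0.2997·3.471 + 0.02520·5.270)/0.3249 = 3.610 mg/L.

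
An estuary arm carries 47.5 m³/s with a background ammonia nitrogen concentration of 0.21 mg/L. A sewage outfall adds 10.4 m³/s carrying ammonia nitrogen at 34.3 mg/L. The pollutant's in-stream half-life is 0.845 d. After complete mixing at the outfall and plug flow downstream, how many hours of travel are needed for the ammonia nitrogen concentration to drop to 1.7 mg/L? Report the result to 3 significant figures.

38.5 h

Flow-weighted average: C = (47.50·0.2100 + 10.40·34.30) / 57.90 = 366.7/57.90 = 6.333 mg/L.
Half-life 0.845 d → k = ln 2 / 0.845 = 0.8203 d⁻¹.
6.333·exp(−k·t) = 1.7 → t = ln(6.333/1.7)/k = 138500 s = 38.48 h.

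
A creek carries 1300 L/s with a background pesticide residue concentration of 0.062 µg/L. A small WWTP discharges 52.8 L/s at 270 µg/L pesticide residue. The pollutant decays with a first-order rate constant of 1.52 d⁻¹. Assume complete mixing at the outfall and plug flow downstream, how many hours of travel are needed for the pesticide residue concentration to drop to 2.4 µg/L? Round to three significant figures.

23.5 h

Mixed concentration C = ΣQC/ΣQ = (1300·0.06200 + 52.80·270.0) / 1353 = 14340/1353 = 10.60 µg/L.
10.60·exp(−k·t) = 2.4 → t = ln(10.60/2.4)/k = 84420 s = 23.45 h.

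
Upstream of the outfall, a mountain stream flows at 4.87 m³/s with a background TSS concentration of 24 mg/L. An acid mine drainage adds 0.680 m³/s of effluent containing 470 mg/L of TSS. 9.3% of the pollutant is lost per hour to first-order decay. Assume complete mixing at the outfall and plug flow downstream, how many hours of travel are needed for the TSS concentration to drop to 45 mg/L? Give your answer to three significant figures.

After mixing, C = (4.870·24.00 + 0.6800·470.0) / 5.550 = 436.5/5.550 = 78.65 mg/L.
9.3%/h lost → k = −ln(1 − 0.093) = 0.09761 h⁻¹.
78.65·exp(−k·t) = 45 → t = ln(78.65/45)/k = 20590 s = 5.719 h.

5.72 h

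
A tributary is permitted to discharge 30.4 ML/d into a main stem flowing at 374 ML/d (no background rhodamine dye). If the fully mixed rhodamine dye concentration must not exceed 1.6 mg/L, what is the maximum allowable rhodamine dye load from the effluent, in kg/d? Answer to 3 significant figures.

Mass balance at the limit: 374.0·0 + 30.40·Cₑ = 404.4·1.6 → Cₑ = 21.28 mg/L.
30.40 ML/d = 0.3519 m³/s. Load = 0.3519 m³/s × 21.28 g/m³ × 86 400 s/d = 647.0 kg/d.

647 kg/d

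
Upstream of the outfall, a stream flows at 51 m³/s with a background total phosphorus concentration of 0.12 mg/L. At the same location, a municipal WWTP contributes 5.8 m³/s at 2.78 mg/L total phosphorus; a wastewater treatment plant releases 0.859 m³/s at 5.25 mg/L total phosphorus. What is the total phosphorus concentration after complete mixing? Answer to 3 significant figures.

0.464 mg/L

Mixed concentration C = ΣQC/ΣQ = (51.00·0.1200 + 5.800·2.780 + 0.8590·5.250) / 57.66 = 26.75/57.66 = 0.4640 mg/L.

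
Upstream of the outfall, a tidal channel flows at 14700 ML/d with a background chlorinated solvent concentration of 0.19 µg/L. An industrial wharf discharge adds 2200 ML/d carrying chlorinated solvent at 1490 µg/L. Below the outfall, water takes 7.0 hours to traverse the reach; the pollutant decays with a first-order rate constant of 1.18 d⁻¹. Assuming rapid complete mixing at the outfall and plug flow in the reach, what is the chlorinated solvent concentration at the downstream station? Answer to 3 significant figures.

138 µg/L

Flow-weighted average: C = (14700·0.1900 + 2200·1490) / 16900 = 3281000/16900 = 194.1 µg/L.
After decay, C = 194.1 × e^(−kt) = 194.1 × 0.7088 = 137.6 µg/L.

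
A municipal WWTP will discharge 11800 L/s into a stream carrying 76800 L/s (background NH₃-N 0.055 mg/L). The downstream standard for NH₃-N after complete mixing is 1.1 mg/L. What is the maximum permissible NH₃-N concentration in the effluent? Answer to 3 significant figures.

7.90 mg/L

At the limit, (Qr·Cr + Qe·Cₑ)/(Qr + Qe) = 1.1:
Cₑ = (88600·1.1 − 76800·0.05500) / 11800 = 7.901 mg/L.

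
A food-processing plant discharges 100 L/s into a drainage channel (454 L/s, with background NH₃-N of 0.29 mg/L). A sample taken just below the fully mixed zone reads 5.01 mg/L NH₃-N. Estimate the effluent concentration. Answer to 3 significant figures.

Mass balance: 454.0·0.2900 + 100.0·Cₑ = 554.0·5.010
→ Cₑ = (554.0·5.010 − 454.0·0.2900) / 100.0 = 26.44 mg/L.

26.4 mg/L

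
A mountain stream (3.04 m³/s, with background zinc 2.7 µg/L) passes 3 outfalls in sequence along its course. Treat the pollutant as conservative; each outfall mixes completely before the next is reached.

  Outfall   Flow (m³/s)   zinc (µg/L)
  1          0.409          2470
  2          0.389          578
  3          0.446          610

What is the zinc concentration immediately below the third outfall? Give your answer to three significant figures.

After outfall 1: Q = 3.040 + 0.4090 = 3.449 m³/s; C = (3.040·2.700 + 0.4090·2470)/3.449 = 295.3 µg/L.
After outfall 2: Q = 3.449 + 0.3890 = 3.838 m³/s; C = (3.449·295.3 + 0.3890·578.0)/3.838 = 323.9 µg/L.
After outfall 3: Q = 3.838 + 0.4460 = 4.284 m³/s; C = (3.838·323.9 + 0.4460·610.0)/4.284 = 353.7 µg/L.

354 µg/L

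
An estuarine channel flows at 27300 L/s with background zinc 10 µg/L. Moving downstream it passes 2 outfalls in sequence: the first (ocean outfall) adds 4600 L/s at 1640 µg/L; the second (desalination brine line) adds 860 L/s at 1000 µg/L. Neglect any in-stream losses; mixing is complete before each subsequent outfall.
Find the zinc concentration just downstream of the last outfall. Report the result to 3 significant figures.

265 µg/L

Outfall 1: combined Q = 31900 L/s; C = (27300·10.00 + 4600·1640)/31900 = 245.0 µg/L.
Outfall 2: combined Q = 32760 L/s; C = (31900·245.0 + 860.0·1000)/32760 = 264.9 µg/L.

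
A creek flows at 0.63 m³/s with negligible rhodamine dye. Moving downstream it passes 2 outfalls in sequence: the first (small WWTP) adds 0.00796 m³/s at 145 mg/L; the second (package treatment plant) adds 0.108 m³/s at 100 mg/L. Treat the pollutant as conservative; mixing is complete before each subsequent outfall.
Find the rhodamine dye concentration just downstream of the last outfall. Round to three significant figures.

Below outfall 1: Q → 0.6380 m³/s, C = (0.6300·0 + 0.007960·145.0)/0.6380 = 1.809 mg/L.
Below outfall 2: Q → 0.7460 m³/s, C = (0.6380·1.809 + 0.1080·100.0)/0.7460 = 16.03 mg/L.

16.0 mg/L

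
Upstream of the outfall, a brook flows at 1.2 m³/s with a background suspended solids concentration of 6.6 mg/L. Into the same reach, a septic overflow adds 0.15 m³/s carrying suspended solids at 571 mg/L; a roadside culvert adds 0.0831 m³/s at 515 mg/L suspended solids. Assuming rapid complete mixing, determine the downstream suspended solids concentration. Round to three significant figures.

Mixed concentration C = ΣQC/ΣQ = (1.200·6.600 + 0.1500·571.0 + 0.08310·515.0) / 1.433 = 136.4/1.433 = 95.15 mg/L.

95.2 mg/L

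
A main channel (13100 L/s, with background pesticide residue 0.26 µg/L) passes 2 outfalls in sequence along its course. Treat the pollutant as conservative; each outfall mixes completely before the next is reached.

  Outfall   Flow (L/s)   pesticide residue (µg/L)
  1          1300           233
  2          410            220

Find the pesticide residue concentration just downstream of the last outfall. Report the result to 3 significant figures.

Below outfall 1: Q → 14400 L/s, C = (13100·0.2600 + 1300·233.0)/14400 = 21.27 µg/L.
Below outfall 2: Q → 14810 L/s, C = (14400·21.27 + 410.0·220.0)/14810 = 26.77 µg/L.

26.8 µg/L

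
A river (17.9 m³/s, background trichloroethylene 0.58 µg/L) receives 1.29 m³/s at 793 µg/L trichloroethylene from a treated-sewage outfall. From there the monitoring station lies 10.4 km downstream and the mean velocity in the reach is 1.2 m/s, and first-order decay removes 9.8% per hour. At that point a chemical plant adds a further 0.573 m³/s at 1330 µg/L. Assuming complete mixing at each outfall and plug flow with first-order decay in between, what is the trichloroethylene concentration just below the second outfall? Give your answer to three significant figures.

79.4 µg/L

Conservation of mass: C = (17.90·0.5800 + 1.290·793.0) / 19.19 = 1033/19.19 = 53.85 µg/L; combined flow 19.19 m³/s.
Travel time t = 10.4·1000 / 1.2 = 8667 s = 2.407 h.
9.8%/h lost → k = −ln(1 − 0.098) = 0.1031 h⁻¹.
First-order decay: C = 53.85·exp(−k·t) = 53.85·0.7801 = 42.01 µg/L.
At the second outfall, C = (19.19·42.01 + 0.5730·1330) / (19.19 + 0.5730) = 79.35 µg/L.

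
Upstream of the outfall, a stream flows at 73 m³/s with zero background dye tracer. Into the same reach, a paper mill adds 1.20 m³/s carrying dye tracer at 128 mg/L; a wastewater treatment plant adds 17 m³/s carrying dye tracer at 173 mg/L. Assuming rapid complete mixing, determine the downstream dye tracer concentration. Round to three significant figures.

33.9 mg/L

Mixed concentration C = ΣQC/ΣQ = (73.00·0 + 1.200·128.0 + 17.00·173.0) / 91.20 = 3095/91.20 = 33.93 mg/L.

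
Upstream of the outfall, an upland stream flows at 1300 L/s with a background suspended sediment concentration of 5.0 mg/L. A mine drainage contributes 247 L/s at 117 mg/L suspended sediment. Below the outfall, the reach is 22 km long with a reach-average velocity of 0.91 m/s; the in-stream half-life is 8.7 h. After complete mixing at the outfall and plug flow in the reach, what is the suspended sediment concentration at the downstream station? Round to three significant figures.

13.4 mg/L

Flow-weighted average: C = (1300·5.000 + 247.0·117.0) / 1547 = 35400/1547 = 22.88 mg/L.
Travel time t = 22·1000 / 0.91 = 24180 s = 6.716 h.
Half-life 8.7 h → k = ln 2 / 8.7 = 0.07967 h⁻¹ = 1.912 d⁻¹.
Applying C = C₀e^(−kt): 22.88 × 0.5856 = 13.40 mg/L.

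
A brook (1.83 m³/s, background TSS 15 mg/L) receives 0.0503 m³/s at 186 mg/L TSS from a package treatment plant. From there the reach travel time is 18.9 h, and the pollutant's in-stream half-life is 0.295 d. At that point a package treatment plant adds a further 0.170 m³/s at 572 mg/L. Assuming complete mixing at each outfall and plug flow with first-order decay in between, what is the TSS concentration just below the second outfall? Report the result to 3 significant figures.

Mixed concentration C = ΣQC/ΣQ = (1.830·15.00 + 0.05030·186.0) / 1.880 = 36.81/1.880 = 19.57 mg/L; combined flow 1.880 m³/s.
Half-life 0.295 d → k = ln 2 / 0.295 = 2.350 d⁻¹.
Applying C = C₀e^(−kt): 19.57 × 0.1572 = 3.077 mg/L.
Second outfall: C = (1.880·3.077 + 0.1700·572.0)/2.050 = 50.25 mg/L.

50.2 mg/L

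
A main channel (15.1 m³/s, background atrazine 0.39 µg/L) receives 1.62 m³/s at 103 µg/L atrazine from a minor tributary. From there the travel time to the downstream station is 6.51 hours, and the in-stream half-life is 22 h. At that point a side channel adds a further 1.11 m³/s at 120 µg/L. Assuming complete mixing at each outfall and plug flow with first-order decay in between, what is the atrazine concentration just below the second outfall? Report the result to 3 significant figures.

15.4 µg/L

After mixing, C = (15.10·0.3900 + 1.620·103.0) / 16.72 = 172.7/16.72 = 10.33 µg/L; combined flow 16.72 m³/s.
Half-life 22 h → k = ln 2 / 22 = 0.03151 h⁻¹ = 0.7562 d⁻¹.
First-order decay: C = 10.33·exp(−k·t) = 10.33·0.8146 = 8.416 µg/L.
Second outfall: C = (16.72·8.416 + 1.110·120.0)/17.83 = 15.36 µg/L.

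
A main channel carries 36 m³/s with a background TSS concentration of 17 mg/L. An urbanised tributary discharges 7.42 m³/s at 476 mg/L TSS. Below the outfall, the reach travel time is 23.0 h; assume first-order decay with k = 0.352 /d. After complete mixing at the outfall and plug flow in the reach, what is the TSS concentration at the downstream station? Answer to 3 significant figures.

68.1 mg/L

Conservation of mass: C = (36.00·17.00 + 7.420·476.0) / 43.42 = 4144/43.42 = 95.44 mg/L.
Decay over the reach: 95.44·exp(−kt) = 95.44·0.7137 = 68.11 mg/L.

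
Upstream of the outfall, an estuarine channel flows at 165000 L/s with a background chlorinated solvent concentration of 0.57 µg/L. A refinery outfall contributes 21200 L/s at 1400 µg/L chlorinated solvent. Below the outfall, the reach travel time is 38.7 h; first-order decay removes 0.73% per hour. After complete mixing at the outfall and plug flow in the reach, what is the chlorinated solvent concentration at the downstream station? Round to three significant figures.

120 µg/L

After mixing, C = (165000·0.5700 + 21200·1400) / 186200 = 29770000/186200 = 159.9 µg/L.
0.73%/h lost → k = −ln(1 − 0.0073) = 0.007327 h⁻¹.
After decay, C = 159.9 × e^(−kt) = 159.9 × 0.7531 = 120.4 µg/L.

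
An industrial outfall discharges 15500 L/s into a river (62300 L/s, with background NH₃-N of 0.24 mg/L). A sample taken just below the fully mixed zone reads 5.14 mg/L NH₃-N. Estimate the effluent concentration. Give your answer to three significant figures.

Mass balance: 62300·0.2400 + 15500·Cₑ = 77800·5.140
→ Cₑ = (77800·5.140 − 62300·0.2400) / 15500 = 24.83 mg/L.

24.8 mg/L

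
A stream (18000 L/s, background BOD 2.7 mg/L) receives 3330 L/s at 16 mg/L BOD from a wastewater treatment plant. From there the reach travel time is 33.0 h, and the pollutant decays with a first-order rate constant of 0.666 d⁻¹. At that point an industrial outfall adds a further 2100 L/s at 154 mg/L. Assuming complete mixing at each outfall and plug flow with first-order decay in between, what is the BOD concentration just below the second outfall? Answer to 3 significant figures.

15.5 mg/L

Mixed concentration C = ΣQC/ΣQ = (18000·2.700 + 3330·16.00) / 21330 = 101900/21330 = 4.776 mg/L; combined flow 21330 L/s.
Decay over the reach: 4.776·exp(−kt) = 4.776·0.4002 = 1.912 mg/L.
At the second outfall, C = (21330·1.912 + 2100·154.0) / (21330 + 2100) = 15.54 mg/L.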